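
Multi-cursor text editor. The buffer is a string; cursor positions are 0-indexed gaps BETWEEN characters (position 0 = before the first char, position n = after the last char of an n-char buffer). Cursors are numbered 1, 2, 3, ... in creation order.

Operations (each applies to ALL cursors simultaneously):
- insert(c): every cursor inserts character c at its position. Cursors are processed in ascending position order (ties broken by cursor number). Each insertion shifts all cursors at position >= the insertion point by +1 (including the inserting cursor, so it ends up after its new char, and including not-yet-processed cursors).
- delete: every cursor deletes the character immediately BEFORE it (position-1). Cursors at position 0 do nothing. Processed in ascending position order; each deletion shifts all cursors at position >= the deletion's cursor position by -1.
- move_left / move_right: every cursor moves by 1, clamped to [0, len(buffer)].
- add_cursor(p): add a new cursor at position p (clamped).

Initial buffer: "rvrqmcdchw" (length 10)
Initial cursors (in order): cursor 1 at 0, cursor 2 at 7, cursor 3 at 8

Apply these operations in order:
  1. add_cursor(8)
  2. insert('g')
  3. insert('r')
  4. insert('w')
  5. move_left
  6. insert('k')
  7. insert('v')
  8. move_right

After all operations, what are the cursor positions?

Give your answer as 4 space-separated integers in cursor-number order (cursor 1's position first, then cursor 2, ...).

Answer: 5 17 28 28

Derivation:
After op 1 (add_cursor(8)): buffer="rvrqmcdchw" (len 10), cursors c1@0 c2@7 c3@8 c4@8, authorship ..........
After op 2 (insert('g')): buffer="grvrqmcdgcgghw" (len 14), cursors c1@1 c2@9 c3@12 c4@12, authorship 1.......2.34..
After op 3 (insert('r')): buffer="grrvrqmcdgrcggrrhw" (len 18), cursors c1@2 c2@11 c3@16 c4@16, authorship 11.......22.3434..
After op 4 (insert('w')): buffer="grwrvrqmcdgrwcggrrwwhw" (len 22), cursors c1@3 c2@13 c3@20 c4@20, authorship 111.......222.343434..
After op 5 (move_left): buffer="grwrvrqmcdgrwcggrrwwhw" (len 22), cursors c1@2 c2@12 c3@19 c4@19, authorship 111.......222.343434..
After op 6 (insert('k')): buffer="grkwrvrqmcdgrkwcggrrwkkwhw" (len 26), cursors c1@3 c2@14 c3@23 c4@23, authorship 1111.......2222.34343344..
After op 7 (insert('v')): buffer="grkvwrvrqmcdgrkvwcggrrwkkvvwhw" (len 30), cursors c1@4 c2@16 c3@27 c4@27, authorship 11111.......22222.3434334344..
After op 8 (move_right): buffer="grkvwrvrqmcdgrkvwcggrrwkkvvwhw" (len 30), cursors c1@5 c2@17 c3@28 c4@28, authorship 11111.......22222.3434334344..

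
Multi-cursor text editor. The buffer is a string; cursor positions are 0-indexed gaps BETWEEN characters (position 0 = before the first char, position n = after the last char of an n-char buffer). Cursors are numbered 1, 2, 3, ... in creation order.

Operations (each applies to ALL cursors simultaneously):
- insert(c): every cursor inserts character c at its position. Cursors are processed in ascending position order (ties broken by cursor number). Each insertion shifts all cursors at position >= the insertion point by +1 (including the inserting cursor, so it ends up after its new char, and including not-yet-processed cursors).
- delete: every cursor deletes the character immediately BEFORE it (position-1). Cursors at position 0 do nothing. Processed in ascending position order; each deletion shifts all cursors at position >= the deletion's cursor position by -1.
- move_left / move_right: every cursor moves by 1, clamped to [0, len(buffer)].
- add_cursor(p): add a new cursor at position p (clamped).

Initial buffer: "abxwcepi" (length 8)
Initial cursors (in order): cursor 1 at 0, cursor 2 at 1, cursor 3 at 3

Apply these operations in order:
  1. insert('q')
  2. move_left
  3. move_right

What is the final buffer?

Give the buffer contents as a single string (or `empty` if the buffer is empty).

After op 1 (insert('q')): buffer="qaqbxqwcepi" (len 11), cursors c1@1 c2@3 c3@6, authorship 1.2..3.....
After op 2 (move_left): buffer="qaqbxqwcepi" (len 11), cursors c1@0 c2@2 c3@5, authorship 1.2..3.....
After op 3 (move_right): buffer="qaqbxqwcepi" (len 11), cursors c1@1 c2@3 c3@6, authorship 1.2..3.....

Answer: qaqbxqwcepi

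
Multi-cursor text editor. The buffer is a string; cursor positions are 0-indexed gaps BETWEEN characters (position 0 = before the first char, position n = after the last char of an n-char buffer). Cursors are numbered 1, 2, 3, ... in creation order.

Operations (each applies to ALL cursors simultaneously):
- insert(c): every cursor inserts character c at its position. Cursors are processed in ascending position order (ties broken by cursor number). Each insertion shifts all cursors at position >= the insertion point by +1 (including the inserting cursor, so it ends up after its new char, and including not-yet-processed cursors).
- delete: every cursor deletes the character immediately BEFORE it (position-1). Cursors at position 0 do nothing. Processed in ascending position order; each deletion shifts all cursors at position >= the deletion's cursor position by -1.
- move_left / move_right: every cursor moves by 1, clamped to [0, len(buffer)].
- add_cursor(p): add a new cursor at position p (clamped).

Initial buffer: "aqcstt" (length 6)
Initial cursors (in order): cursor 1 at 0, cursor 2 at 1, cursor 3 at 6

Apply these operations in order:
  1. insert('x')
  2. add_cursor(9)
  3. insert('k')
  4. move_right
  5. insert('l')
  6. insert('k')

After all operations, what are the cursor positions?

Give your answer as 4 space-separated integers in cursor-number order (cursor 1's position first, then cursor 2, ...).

After op 1 (insert('x')): buffer="xaxqcsttx" (len 9), cursors c1@1 c2@3 c3@9, authorship 1.2.....3
After op 2 (add_cursor(9)): buffer="xaxqcsttx" (len 9), cursors c1@1 c2@3 c3@9 c4@9, authorship 1.2.....3
After op 3 (insert('k')): buffer="xkaxkqcsttxkk" (len 13), cursors c1@2 c2@5 c3@13 c4@13, authorship 11.22.....334
After op 4 (move_right): buffer="xkaxkqcsttxkk" (len 13), cursors c1@3 c2@6 c3@13 c4@13, authorship 11.22.....334
After op 5 (insert('l')): buffer="xkalxkqlcsttxkkll" (len 17), cursors c1@4 c2@8 c3@17 c4@17, authorship 11.122.2....33434
After op 6 (insert('k')): buffer="xkalkxkqlkcsttxkkllkk" (len 21), cursors c1@5 c2@10 c3@21 c4@21, authorship 11.1122.22....3343434

Answer: 5 10 21 21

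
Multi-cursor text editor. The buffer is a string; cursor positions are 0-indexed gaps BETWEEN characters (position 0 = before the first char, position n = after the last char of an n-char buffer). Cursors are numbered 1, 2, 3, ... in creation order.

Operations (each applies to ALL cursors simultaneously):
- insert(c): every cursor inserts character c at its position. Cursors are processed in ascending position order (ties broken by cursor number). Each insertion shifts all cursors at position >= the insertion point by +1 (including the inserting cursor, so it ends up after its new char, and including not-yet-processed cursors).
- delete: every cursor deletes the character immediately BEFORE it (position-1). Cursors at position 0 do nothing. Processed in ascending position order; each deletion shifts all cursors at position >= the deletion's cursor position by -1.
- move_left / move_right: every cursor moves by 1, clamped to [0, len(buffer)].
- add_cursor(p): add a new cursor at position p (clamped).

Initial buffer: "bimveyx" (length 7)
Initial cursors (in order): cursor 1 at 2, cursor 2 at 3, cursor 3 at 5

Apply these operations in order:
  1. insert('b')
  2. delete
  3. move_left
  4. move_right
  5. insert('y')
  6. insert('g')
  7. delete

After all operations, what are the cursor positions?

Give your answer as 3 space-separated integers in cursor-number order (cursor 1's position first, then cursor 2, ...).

Answer: 3 5 8

Derivation:
After op 1 (insert('b')): buffer="bibmbvebyx" (len 10), cursors c1@3 c2@5 c3@8, authorship ..1.2..3..
After op 2 (delete): buffer="bimveyx" (len 7), cursors c1@2 c2@3 c3@5, authorship .......
After op 3 (move_left): buffer="bimveyx" (len 7), cursors c1@1 c2@2 c3@4, authorship .......
After op 4 (move_right): buffer="bimveyx" (len 7), cursors c1@2 c2@3 c3@5, authorship .......
After op 5 (insert('y')): buffer="biymyveyyx" (len 10), cursors c1@3 c2@5 c3@8, authorship ..1.2..3..
After op 6 (insert('g')): buffer="biygmygveygyx" (len 13), cursors c1@4 c2@7 c3@11, authorship ..11.22..33..
After op 7 (delete): buffer="biymyveyyx" (len 10), cursors c1@3 c2@5 c3@8, authorship ..1.2..3..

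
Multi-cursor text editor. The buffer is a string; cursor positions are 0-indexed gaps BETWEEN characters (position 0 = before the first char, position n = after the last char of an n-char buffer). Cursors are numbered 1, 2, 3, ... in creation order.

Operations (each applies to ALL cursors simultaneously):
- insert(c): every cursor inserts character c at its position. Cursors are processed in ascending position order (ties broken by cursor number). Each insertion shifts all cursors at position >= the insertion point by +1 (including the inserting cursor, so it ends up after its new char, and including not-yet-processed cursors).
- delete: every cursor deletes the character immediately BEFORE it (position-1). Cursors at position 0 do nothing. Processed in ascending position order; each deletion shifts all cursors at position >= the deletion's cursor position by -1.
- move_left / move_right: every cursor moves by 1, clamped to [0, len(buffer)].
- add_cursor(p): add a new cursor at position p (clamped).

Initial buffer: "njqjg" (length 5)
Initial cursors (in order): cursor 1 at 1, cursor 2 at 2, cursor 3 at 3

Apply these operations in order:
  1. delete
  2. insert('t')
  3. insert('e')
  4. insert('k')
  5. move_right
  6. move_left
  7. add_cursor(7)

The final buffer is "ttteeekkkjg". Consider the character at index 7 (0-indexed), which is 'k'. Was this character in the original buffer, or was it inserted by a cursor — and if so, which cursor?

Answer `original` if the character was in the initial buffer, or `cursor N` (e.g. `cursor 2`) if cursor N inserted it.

Answer: cursor 2

Derivation:
After op 1 (delete): buffer="jg" (len 2), cursors c1@0 c2@0 c3@0, authorship ..
After op 2 (insert('t')): buffer="tttjg" (len 5), cursors c1@3 c2@3 c3@3, authorship 123..
After op 3 (insert('e')): buffer="ttteeejg" (len 8), cursors c1@6 c2@6 c3@6, authorship 123123..
After op 4 (insert('k')): buffer="ttteeekkkjg" (len 11), cursors c1@9 c2@9 c3@9, authorship 123123123..
After op 5 (move_right): buffer="ttteeekkkjg" (len 11), cursors c1@10 c2@10 c3@10, authorship 123123123..
After op 6 (move_left): buffer="ttteeekkkjg" (len 11), cursors c1@9 c2@9 c3@9, authorship 123123123..
After op 7 (add_cursor(7)): buffer="ttteeekkkjg" (len 11), cursors c4@7 c1@9 c2@9 c3@9, authorship 123123123..
Authorship (.=original, N=cursor N): 1 2 3 1 2 3 1 2 3 . .
Index 7: author = 2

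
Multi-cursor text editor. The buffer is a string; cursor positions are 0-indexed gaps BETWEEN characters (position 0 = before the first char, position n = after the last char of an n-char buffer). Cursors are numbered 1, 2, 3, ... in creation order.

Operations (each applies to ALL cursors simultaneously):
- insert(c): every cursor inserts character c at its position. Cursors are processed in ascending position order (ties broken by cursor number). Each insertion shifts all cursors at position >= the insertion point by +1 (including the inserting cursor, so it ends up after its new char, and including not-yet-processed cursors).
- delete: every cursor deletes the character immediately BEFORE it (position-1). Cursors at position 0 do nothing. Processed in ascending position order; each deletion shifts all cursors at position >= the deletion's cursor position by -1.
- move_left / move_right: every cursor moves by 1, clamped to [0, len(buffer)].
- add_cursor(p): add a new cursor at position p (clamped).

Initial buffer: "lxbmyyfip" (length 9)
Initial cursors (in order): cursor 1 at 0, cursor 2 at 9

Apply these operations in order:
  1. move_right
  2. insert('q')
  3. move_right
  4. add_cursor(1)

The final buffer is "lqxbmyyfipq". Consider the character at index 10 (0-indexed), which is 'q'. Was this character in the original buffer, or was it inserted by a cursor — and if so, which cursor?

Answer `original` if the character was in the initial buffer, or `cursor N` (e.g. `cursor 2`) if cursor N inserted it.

After op 1 (move_right): buffer="lxbmyyfip" (len 9), cursors c1@1 c2@9, authorship .........
After op 2 (insert('q')): buffer="lqxbmyyfipq" (len 11), cursors c1@2 c2@11, authorship .1........2
After op 3 (move_right): buffer="lqxbmyyfipq" (len 11), cursors c1@3 c2@11, authorship .1........2
After op 4 (add_cursor(1)): buffer="lqxbmyyfipq" (len 11), cursors c3@1 c1@3 c2@11, authorship .1........2
Authorship (.=original, N=cursor N): . 1 . . . . . . . . 2
Index 10: author = 2

Answer: cursor 2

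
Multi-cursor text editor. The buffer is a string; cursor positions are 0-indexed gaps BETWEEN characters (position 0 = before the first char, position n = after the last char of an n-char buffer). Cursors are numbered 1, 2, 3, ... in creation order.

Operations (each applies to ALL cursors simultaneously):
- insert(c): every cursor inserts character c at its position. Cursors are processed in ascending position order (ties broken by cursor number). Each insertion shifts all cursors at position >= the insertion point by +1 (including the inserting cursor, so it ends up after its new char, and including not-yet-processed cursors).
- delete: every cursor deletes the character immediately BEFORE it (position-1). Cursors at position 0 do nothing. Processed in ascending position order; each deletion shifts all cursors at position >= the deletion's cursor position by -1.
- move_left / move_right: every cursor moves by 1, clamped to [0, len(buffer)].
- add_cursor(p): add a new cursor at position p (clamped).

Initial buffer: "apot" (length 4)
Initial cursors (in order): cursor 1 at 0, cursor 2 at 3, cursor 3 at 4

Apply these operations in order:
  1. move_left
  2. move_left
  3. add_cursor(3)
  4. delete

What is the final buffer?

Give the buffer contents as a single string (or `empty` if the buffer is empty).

Answer: t

Derivation:
After op 1 (move_left): buffer="apot" (len 4), cursors c1@0 c2@2 c3@3, authorship ....
After op 2 (move_left): buffer="apot" (len 4), cursors c1@0 c2@1 c3@2, authorship ....
After op 3 (add_cursor(3)): buffer="apot" (len 4), cursors c1@0 c2@1 c3@2 c4@3, authorship ....
After op 4 (delete): buffer="t" (len 1), cursors c1@0 c2@0 c3@0 c4@0, authorship .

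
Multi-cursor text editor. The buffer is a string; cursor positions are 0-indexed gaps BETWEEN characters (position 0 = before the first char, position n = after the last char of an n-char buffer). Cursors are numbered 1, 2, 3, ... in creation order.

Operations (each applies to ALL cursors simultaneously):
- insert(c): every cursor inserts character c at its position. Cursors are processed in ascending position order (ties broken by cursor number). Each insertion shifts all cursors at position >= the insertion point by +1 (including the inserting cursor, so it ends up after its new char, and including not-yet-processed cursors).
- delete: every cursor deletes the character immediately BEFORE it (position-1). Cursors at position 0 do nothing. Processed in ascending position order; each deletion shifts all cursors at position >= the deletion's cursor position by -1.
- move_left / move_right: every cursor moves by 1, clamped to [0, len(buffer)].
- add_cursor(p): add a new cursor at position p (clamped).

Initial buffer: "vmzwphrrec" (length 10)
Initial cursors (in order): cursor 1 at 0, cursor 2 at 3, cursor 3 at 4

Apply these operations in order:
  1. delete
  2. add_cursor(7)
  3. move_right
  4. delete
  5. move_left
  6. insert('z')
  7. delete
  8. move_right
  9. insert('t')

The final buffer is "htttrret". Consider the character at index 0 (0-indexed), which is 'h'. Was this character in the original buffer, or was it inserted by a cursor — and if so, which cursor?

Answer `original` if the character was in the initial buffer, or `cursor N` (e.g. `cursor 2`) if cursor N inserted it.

Answer: original

Derivation:
After op 1 (delete): buffer="vmphrrec" (len 8), cursors c1@0 c2@2 c3@2, authorship ........
After op 2 (add_cursor(7)): buffer="vmphrrec" (len 8), cursors c1@0 c2@2 c3@2 c4@7, authorship ........
After op 3 (move_right): buffer="vmphrrec" (len 8), cursors c1@1 c2@3 c3@3 c4@8, authorship ........
After op 4 (delete): buffer="hrre" (len 4), cursors c1@0 c2@0 c3@0 c4@4, authorship ....
After op 5 (move_left): buffer="hrre" (len 4), cursors c1@0 c2@0 c3@0 c4@3, authorship ....
After op 6 (insert('z')): buffer="zzzhrrze" (len 8), cursors c1@3 c2@3 c3@3 c4@7, authorship 123...4.
After op 7 (delete): buffer="hrre" (len 4), cursors c1@0 c2@0 c3@0 c4@3, authorship ....
After op 8 (move_right): buffer="hrre" (len 4), cursors c1@1 c2@1 c3@1 c4@4, authorship ....
After op 9 (insert('t')): buffer="htttrret" (len 8), cursors c1@4 c2@4 c3@4 c4@8, authorship .123...4
Authorship (.=original, N=cursor N): . 1 2 3 . . . 4
Index 0: author = original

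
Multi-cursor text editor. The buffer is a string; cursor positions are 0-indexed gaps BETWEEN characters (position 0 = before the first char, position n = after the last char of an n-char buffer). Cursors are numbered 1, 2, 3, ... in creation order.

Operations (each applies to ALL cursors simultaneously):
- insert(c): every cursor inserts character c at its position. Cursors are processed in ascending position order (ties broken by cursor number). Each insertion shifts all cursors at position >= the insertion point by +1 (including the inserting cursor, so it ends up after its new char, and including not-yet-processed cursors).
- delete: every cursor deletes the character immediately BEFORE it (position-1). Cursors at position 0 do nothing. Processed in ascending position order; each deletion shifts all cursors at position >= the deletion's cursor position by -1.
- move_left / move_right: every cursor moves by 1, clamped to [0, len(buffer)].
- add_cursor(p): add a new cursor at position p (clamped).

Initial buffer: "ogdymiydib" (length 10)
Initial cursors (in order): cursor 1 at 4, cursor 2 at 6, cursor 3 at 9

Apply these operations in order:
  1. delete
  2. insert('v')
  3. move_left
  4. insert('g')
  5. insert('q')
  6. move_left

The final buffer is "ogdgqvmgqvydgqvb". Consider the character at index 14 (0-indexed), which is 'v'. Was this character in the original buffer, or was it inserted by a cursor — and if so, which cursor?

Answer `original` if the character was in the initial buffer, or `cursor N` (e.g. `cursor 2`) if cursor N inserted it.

After op 1 (delete): buffer="ogdmydb" (len 7), cursors c1@3 c2@4 c3@6, authorship .......
After op 2 (insert('v')): buffer="ogdvmvydvb" (len 10), cursors c1@4 c2@6 c3@9, authorship ...1.2..3.
After op 3 (move_left): buffer="ogdvmvydvb" (len 10), cursors c1@3 c2@5 c3@8, authorship ...1.2..3.
After op 4 (insert('g')): buffer="ogdgvmgvydgvb" (len 13), cursors c1@4 c2@7 c3@11, authorship ...11.22..33.
After op 5 (insert('q')): buffer="ogdgqvmgqvydgqvb" (len 16), cursors c1@5 c2@9 c3@14, authorship ...111.222..333.
After op 6 (move_left): buffer="ogdgqvmgqvydgqvb" (len 16), cursors c1@4 c2@8 c3@13, authorship ...111.222..333.
Authorship (.=original, N=cursor N): . . . 1 1 1 . 2 2 2 . . 3 3 3 .
Index 14: author = 3

Answer: cursor 3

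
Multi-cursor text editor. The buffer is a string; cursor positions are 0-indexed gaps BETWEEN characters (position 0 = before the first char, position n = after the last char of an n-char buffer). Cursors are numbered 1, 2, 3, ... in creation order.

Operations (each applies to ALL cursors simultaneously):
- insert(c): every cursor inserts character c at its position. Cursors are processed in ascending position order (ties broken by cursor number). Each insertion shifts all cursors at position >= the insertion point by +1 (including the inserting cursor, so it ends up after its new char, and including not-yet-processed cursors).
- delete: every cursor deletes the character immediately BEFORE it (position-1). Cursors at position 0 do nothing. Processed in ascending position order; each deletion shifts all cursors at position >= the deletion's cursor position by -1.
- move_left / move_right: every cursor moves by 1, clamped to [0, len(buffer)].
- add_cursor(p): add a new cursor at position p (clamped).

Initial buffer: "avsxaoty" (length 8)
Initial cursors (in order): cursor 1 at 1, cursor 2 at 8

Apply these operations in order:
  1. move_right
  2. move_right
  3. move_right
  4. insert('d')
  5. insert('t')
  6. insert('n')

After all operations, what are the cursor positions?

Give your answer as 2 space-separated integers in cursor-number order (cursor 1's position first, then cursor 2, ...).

Answer: 7 14

Derivation:
After op 1 (move_right): buffer="avsxaoty" (len 8), cursors c1@2 c2@8, authorship ........
After op 2 (move_right): buffer="avsxaoty" (len 8), cursors c1@3 c2@8, authorship ........
After op 3 (move_right): buffer="avsxaoty" (len 8), cursors c1@4 c2@8, authorship ........
After op 4 (insert('d')): buffer="avsxdaotyd" (len 10), cursors c1@5 c2@10, authorship ....1....2
After op 5 (insert('t')): buffer="avsxdtaotydt" (len 12), cursors c1@6 c2@12, authorship ....11....22
After op 6 (insert('n')): buffer="avsxdtnaotydtn" (len 14), cursors c1@7 c2@14, authorship ....111....222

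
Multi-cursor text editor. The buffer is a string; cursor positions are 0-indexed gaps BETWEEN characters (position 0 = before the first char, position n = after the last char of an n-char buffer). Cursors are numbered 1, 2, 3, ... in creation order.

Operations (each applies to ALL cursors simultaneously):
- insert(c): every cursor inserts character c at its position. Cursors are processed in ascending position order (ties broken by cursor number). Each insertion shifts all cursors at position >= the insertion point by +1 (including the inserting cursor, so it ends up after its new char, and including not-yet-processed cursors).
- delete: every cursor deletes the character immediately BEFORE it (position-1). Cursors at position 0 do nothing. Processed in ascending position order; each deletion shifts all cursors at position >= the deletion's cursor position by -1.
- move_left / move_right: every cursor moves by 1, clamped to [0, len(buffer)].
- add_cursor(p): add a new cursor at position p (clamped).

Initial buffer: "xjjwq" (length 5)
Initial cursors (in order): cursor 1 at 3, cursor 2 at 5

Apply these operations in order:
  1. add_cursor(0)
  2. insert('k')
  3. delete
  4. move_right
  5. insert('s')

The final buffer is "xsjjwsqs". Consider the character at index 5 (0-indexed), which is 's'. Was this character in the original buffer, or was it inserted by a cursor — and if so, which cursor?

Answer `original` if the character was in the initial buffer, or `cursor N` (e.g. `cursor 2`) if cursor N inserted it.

Answer: cursor 1

Derivation:
After op 1 (add_cursor(0)): buffer="xjjwq" (len 5), cursors c3@0 c1@3 c2@5, authorship .....
After op 2 (insert('k')): buffer="kxjjkwqk" (len 8), cursors c3@1 c1@5 c2@8, authorship 3...1..2
After op 3 (delete): buffer="xjjwq" (len 5), cursors c3@0 c1@3 c2@5, authorship .....
After op 4 (move_right): buffer="xjjwq" (len 5), cursors c3@1 c1@4 c2@5, authorship .....
After op 5 (insert('s')): buffer="xsjjwsqs" (len 8), cursors c3@2 c1@6 c2@8, authorship .3...1.2
Authorship (.=original, N=cursor N): . 3 . . . 1 . 2
Index 5: author = 1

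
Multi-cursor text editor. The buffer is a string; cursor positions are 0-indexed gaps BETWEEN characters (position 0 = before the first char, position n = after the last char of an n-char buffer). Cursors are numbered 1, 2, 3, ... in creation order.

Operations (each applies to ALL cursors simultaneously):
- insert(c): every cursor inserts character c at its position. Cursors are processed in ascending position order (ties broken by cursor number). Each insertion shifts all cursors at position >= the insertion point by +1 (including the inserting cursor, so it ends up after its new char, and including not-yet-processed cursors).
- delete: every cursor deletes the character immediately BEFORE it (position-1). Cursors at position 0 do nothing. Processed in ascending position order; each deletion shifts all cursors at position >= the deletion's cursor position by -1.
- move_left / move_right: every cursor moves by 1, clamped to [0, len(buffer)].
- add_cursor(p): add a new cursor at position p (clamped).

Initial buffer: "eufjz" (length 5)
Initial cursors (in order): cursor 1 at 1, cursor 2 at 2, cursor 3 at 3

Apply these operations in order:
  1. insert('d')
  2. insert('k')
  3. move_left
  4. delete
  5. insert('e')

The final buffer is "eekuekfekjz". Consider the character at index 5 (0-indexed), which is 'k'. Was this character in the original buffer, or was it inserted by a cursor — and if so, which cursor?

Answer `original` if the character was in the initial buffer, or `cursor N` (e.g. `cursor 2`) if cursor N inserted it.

After op 1 (insert('d')): buffer="edudfdjz" (len 8), cursors c1@2 c2@4 c3@6, authorship .1.2.3..
After op 2 (insert('k')): buffer="edkudkfdkjz" (len 11), cursors c1@3 c2@6 c3@9, authorship .11.22.33..
After op 3 (move_left): buffer="edkudkfdkjz" (len 11), cursors c1@2 c2@5 c3@8, authorship .11.22.33..
After op 4 (delete): buffer="ekukfkjz" (len 8), cursors c1@1 c2@3 c3@5, authorship .1.2.3..
After op 5 (insert('e')): buffer="eekuekfekjz" (len 11), cursors c1@2 c2@5 c3@8, authorship .11.22.33..
Authorship (.=original, N=cursor N): . 1 1 . 2 2 . 3 3 . .
Index 5: author = 2

Answer: cursor 2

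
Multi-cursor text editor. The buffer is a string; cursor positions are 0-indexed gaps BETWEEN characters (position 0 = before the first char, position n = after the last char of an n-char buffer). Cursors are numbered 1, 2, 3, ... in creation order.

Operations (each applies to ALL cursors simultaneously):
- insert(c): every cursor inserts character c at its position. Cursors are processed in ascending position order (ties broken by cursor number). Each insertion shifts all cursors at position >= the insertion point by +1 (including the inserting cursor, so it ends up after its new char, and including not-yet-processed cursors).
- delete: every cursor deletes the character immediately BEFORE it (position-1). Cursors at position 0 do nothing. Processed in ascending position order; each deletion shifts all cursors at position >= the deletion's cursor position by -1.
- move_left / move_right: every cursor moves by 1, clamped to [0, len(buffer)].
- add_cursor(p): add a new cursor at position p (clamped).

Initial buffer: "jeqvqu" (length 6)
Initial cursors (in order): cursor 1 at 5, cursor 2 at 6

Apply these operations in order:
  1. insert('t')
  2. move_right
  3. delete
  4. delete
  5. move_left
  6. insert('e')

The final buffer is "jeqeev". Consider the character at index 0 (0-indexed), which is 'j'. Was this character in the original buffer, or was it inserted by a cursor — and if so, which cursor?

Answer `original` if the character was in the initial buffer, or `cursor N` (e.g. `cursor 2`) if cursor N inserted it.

Answer: original

Derivation:
After op 1 (insert('t')): buffer="jeqvqtut" (len 8), cursors c1@6 c2@8, authorship .....1.2
After op 2 (move_right): buffer="jeqvqtut" (len 8), cursors c1@7 c2@8, authorship .....1.2
After op 3 (delete): buffer="jeqvqt" (len 6), cursors c1@6 c2@6, authorship .....1
After op 4 (delete): buffer="jeqv" (len 4), cursors c1@4 c2@4, authorship ....
After op 5 (move_left): buffer="jeqv" (len 4), cursors c1@3 c2@3, authorship ....
After op 6 (insert('e')): buffer="jeqeev" (len 6), cursors c1@5 c2@5, authorship ...12.
Authorship (.=original, N=cursor N): . . . 1 2 .
Index 0: author = original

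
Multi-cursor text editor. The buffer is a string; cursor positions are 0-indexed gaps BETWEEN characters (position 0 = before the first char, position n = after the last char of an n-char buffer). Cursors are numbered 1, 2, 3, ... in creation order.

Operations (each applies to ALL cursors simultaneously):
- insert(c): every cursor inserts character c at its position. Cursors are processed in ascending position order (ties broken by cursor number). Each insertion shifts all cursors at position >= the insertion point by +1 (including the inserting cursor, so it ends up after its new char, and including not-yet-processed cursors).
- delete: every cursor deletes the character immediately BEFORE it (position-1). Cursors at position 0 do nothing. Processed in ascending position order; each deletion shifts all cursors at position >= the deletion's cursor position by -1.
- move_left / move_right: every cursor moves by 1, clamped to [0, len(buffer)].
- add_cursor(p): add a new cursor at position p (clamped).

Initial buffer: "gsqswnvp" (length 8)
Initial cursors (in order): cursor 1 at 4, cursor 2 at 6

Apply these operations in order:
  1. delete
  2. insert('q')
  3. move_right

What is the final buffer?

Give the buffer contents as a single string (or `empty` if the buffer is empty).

After op 1 (delete): buffer="gsqwvp" (len 6), cursors c1@3 c2@4, authorship ......
After op 2 (insert('q')): buffer="gsqqwqvp" (len 8), cursors c1@4 c2@6, authorship ...1.2..
After op 3 (move_right): buffer="gsqqwqvp" (len 8), cursors c1@5 c2@7, authorship ...1.2..

Answer: gsqqwqvp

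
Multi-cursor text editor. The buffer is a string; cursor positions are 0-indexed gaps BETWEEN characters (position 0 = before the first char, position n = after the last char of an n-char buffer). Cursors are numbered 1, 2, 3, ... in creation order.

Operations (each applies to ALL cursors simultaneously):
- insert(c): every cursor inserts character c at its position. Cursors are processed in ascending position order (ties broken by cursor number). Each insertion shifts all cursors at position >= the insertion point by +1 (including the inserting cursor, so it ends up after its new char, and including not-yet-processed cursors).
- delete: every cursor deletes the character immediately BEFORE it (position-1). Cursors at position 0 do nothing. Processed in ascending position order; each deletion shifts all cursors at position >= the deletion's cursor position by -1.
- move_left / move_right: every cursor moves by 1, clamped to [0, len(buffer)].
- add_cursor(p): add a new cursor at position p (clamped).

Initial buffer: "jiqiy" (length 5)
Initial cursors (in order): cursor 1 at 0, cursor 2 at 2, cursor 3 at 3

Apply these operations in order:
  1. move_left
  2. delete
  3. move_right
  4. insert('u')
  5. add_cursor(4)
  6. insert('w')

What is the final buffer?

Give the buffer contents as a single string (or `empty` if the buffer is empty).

Answer: quuuwwwwiy

Derivation:
After op 1 (move_left): buffer="jiqiy" (len 5), cursors c1@0 c2@1 c3@2, authorship .....
After op 2 (delete): buffer="qiy" (len 3), cursors c1@0 c2@0 c3@0, authorship ...
After op 3 (move_right): buffer="qiy" (len 3), cursors c1@1 c2@1 c3@1, authorship ...
After op 4 (insert('u')): buffer="quuuiy" (len 6), cursors c1@4 c2@4 c3@4, authorship .123..
After op 5 (add_cursor(4)): buffer="quuuiy" (len 6), cursors c1@4 c2@4 c3@4 c4@4, authorship .123..
After op 6 (insert('w')): buffer="quuuwwwwiy" (len 10), cursors c1@8 c2@8 c3@8 c4@8, authorship .1231234..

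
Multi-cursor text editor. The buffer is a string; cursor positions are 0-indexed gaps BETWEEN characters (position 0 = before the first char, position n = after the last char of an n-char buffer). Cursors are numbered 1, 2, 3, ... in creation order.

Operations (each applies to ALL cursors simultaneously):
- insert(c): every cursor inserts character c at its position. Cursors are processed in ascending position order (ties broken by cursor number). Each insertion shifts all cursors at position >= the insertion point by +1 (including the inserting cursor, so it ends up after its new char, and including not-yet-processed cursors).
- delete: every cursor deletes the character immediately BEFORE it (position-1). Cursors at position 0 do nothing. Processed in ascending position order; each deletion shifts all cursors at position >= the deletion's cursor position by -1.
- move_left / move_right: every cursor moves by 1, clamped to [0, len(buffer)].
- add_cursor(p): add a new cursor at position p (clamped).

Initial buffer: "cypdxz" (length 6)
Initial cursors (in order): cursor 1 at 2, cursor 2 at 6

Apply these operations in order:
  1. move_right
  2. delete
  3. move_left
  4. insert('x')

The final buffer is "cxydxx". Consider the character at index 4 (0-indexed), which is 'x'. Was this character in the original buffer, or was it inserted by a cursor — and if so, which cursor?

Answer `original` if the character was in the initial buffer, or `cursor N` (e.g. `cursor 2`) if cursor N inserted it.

Answer: cursor 2

Derivation:
After op 1 (move_right): buffer="cypdxz" (len 6), cursors c1@3 c2@6, authorship ......
After op 2 (delete): buffer="cydx" (len 4), cursors c1@2 c2@4, authorship ....
After op 3 (move_left): buffer="cydx" (len 4), cursors c1@1 c2@3, authorship ....
After op 4 (insert('x')): buffer="cxydxx" (len 6), cursors c1@2 c2@5, authorship .1..2.
Authorship (.=original, N=cursor N): . 1 . . 2 .
Index 4: author = 2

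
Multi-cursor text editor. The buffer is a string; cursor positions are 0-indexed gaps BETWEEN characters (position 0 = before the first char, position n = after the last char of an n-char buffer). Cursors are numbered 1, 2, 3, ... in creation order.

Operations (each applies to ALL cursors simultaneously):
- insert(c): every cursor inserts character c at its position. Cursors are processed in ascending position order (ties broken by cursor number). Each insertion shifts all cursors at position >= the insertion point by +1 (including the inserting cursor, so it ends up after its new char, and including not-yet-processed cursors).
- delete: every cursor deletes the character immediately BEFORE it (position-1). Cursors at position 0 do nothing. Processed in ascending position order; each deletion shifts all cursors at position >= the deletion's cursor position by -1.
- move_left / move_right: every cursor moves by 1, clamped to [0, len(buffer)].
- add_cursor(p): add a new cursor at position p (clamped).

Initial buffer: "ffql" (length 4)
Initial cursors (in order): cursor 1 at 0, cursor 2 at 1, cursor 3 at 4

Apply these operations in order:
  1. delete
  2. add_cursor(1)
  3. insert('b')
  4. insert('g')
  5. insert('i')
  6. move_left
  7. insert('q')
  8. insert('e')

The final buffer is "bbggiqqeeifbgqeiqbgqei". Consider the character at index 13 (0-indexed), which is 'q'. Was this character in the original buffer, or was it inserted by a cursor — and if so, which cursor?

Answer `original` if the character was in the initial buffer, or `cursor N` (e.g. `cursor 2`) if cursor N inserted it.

After op 1 (delete): buffer="fq" (len 2), cursors c1@0 c2@0 c3@2, authorship ..
After op 2 (add_cursor(1)): buffer="fq" (len 2), cursors c1@0 c2@0 c4@1 c3@2, authorship ..
After op 3 (insert('b')): buffer="bbfbqb" (len 6), cursors c1@2 c2@2 c4@4 c3@6, authorship 12.4.3
After op 4 (insert('g')): buffer="bbggfbgqbg" (len 10), cursors c1@4 c2@4 c4@7 c3@10, authorship 1212.44.33
After op 5 (insert('i')): buffer="bbggiifbgiqbgi" (len 14), cursors c1@6 c2@6 c4@10 c3@14, authorship 121212.444.333
After op 6 (move_left): buffer="bbggiifbgiqbgi" (len 14), cursors c1@5 c2@5 c4@9 c3@13, authorship 121212.444.333
After op 7 (insert('q')): buffer="bbggiqqifbgqiqbgqi" (len 18), cursors c1@7 c2@7 c4@12 c3@17, authorship 12121122.4444.3333
After op 8 (insert('e')): buffer="bbggiqqeeifbgqeiqbgqei" (len 22), cursors c1@9 c2@9 c4@15 c3@21, authorship 1212112122.44444.33333
Authorship (.=original, N=cursor N): 1 2 1 2 1 1 2 1 2 2 . 4 4 4 4 4 . 3 3 3 3 3
Index 13: author = 4

Answer: cursor 4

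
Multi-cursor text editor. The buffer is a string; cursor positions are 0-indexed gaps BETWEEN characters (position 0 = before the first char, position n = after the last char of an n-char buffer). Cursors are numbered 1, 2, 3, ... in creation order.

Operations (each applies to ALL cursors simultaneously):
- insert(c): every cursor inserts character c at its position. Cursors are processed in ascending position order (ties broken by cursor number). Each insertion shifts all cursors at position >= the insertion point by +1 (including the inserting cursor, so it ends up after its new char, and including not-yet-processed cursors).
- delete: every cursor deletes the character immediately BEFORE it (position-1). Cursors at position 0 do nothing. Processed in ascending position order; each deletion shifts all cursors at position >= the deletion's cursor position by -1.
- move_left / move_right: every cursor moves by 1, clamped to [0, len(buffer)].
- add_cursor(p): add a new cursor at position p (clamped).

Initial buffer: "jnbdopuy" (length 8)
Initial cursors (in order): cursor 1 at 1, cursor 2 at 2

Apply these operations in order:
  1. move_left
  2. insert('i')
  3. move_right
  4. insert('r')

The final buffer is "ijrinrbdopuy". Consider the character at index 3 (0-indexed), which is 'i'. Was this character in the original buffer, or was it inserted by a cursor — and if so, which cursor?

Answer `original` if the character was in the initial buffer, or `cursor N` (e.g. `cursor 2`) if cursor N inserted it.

After op 1 (move_left): buffer="jnbdopuy" (len 8), cursors c1@0 c2@1, authorship ........
After op 2 (insert('i')): buffer="ijinbdopuy" (len 10), cursors c1@1 c2@3, authorship 1.2.......
After op 3 (move_right): buffer="ijinbdopuy" (len 10), cursors c1@2 c2@4, authorship 1.2.......
After op 4 (insert('r')): buffer="ijrinrbdopuy" (len 12), cursors c1@3 c2@6, authorship 1.12.2......
Authorship (.=original, N=cursor N): 1 . 1 2 . 2 . . . . . .
Index 3: author = 2

Answer: cursor 2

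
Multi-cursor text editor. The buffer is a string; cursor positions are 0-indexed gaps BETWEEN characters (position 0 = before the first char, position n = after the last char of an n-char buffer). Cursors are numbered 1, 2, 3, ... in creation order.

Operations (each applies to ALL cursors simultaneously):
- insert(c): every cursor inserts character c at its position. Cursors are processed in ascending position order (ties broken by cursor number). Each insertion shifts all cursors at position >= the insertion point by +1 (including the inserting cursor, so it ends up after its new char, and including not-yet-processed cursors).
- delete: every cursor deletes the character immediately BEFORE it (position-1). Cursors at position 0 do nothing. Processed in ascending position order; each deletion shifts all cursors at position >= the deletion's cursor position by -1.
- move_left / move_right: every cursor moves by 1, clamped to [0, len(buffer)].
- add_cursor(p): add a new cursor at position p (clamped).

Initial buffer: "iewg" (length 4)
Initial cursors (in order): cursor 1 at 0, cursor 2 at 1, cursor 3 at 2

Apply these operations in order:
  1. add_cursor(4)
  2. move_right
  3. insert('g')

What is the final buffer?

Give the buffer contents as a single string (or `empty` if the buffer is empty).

Answer: igegwggg

Derivation:
After op 1 (add_cursor(4)): buffer="iewg" (len 4), cursors c1@0 c2@1 c3@2 c4@4, authorship ....
After op 2 (move_right): buffer="iewg" (len 4), cursors c1@1 c2@2 c3@3 c4@4, authorship ....
After op 3 (insert('g')): buffer="igegwggg" (len 8), cursors c1@2 c2@4 c3@6 c4@8, authorship .1.2.3.4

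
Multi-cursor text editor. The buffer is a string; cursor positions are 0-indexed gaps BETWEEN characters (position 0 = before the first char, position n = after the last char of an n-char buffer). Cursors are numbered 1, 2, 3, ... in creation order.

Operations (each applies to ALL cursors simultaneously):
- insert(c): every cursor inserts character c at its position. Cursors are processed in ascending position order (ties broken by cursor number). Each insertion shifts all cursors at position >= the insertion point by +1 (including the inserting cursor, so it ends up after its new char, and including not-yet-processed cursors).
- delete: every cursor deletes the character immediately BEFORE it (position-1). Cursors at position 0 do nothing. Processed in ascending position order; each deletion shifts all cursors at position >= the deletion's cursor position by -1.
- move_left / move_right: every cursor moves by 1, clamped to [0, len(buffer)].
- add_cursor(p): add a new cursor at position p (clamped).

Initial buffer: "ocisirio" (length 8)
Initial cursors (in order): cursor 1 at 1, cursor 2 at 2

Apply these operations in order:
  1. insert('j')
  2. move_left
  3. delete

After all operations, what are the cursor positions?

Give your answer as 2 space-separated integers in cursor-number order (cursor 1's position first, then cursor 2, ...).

After op 1 (insert('j')): buffer="ojcjisirio" (len 10), cursors c1@2 c2@4, authorship .1.2......
After op 2 (move_left): buffer="ojcjisirio" (len 10), cursors c1@1 c2@3, authorship .1.2......
After op 3 (delete): buffer="jjisirio" (len 8), cursors c1@0 c2@1, authorship 12......

Answer: 0 1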